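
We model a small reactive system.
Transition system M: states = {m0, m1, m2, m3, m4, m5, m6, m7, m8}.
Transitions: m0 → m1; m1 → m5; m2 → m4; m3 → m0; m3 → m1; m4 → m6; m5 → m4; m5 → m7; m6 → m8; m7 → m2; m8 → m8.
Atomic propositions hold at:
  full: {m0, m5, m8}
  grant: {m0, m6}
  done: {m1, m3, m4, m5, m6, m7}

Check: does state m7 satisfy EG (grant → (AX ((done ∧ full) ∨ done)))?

Sat(done ∧ full) = {m5}
Sat((done ∧ full) ∨ done) = {m1, m3, m4, m5, m6, m7}
Sat(AX ((done ∧ full) ∨ done)) = {s : every successor in {m1, m3, m4, m5, m6, m7}} = {m0, m1, m2, m4, m5}
Sat(grant → (AX ((done ∧ full) ∨ done))) = {m0, m1, m2, m3, m4, m5, m7, m8}
EG (grant → (AX ((done ∧ full) ∨ done))): greatest fixpoint, start Z0 = {m0, m1, m2, m3, m4, m5, m7, m8}, keep only states in Sat with some successor in Z. Z1 = {m0, m1, m2, m3, m5, m7, m8}; Z2 = {m0, m1, m3, m5, m7, m8}; Z3 = {m0, m1, m3, m5, m8}; Z4 = {m0, m1, m3, m8}; Z5 = {m0, m3, m8}; Z6 = {m3, m8}; Z7 = {m8}; fixed.
Sat(EG (grant → (AX ((done ∧ full) ∨ done)))) = {m8}
m7 ∉ Sat(EG (grant → (AX ((done ∧ full) ∨ done)))) = {m8}, so the formula does not hold at m7.

No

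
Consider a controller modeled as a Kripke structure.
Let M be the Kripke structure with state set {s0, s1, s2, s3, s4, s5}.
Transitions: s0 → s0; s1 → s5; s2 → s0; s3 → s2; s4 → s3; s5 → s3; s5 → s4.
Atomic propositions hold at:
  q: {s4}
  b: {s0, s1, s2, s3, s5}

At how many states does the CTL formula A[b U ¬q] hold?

5

Sat(¬q) = {s0, s1, s2, s3, s5}
A[b U ¬q]: least fixpoint, start Z0 = Sat(¬q) = {s0, s1, s2, s3, s5}, add states in Sat(b) with every successor in Z. Already a fixed point.
Sat(A[b U ¬q]) = {s0, s1, s2, s3, s5}
|Sat(A[b U ¬q])| = |{s0, s1, s2, s3, s5}| = 5.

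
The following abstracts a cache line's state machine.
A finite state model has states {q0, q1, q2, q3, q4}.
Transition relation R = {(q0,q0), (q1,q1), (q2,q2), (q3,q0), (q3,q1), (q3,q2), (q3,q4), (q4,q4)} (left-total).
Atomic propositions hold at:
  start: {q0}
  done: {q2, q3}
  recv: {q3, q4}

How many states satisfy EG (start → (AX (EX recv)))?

Sat(EX recv) = {s : some successor in {q3, q4}} = {q3, q4}
Sat(AX (EX recv)) = {s : every successor in {q3, q4}} = {q4}
Sat(start → (AX (EX recv))) = {q1, q2, q3, q4}
EG (start → (AX (EX recv))): greatest fixpoint, start Z0 = {q1, q2, q3, q4}, keep only states in Sat with some successor in Z. Already a fixed point.
Sat(EG (start → (AX (EX recv)))) = {q1, q2, q3, q4}
|Sat(EG (start → (AX (EX recv))))| = |{q1, q2, q3, q4}| = 4.

4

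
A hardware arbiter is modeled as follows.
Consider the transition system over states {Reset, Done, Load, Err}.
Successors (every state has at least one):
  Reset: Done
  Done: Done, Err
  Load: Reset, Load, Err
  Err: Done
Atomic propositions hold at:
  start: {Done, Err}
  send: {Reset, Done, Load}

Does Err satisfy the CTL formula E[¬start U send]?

No

Sat(¬start) = {Reset, Load}
E[¬start U send]: least fixpoint, start Z0 = Sat(send) = {Reset, Done, Load}, add states in Sat(¬start) with some successor in Z. Already a fixed point.
Sat(E[¬start U send]) = {Reset, Done, Load}
Err ∉ Sat(E[¬start U send]) = {Reset, Done, Load}, so the formula does not hold at Err.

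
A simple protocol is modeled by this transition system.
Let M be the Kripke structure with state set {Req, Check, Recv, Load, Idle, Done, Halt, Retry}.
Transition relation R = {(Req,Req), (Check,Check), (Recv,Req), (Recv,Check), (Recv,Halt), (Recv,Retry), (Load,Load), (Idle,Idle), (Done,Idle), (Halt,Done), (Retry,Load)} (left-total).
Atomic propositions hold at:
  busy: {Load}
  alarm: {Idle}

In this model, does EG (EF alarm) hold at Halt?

EF alarm: least fixpoint, start Z0 = {Idle}, add states with some successor in Z. Z1 = {Idle, Done}; Z2 = {Idle, Done, Halt}; Z3 = {Recv, Idle, Done, Halt}; fixed.
Sat(EF alarm) = {Recv, Idle, Done, Halt}
EG (EF alarm): greatest fixpoint, start Z0 = {Recv, Idle, Done, Halt}, keep only states in Sat with some successor in Z. Already a fixed point.
Sat(EG (EF alarm)) = {Recv, Idle, Done, Halt}
Halt ∈ Sat(EG (EF alarm)) = {Recv, Idle, Done, Halt}, so the formula holds at Halt.

Yes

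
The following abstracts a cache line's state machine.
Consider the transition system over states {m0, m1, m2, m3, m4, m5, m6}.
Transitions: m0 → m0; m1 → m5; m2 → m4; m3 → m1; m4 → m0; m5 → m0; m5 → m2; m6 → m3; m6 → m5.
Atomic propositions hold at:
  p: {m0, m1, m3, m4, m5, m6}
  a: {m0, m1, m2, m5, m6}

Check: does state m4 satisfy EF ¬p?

Sat(¬p) = {m2}
EF ¬p: least fixpoint, start Z0 = {m2}, add states with some successor in Z. Z1 = {m2, m5}; Z2 = {m1, m2, m5, m6}; Z3 = {m1, m2, m3, m5, m6}; fixed.
Sat(EF ¬p) = {m1, m2, m3, m5, m6}
m4 ∉ Sat(EF ¬p) = {m1, m2, m3, m5, m6}, so the formula does not hold at m4.

No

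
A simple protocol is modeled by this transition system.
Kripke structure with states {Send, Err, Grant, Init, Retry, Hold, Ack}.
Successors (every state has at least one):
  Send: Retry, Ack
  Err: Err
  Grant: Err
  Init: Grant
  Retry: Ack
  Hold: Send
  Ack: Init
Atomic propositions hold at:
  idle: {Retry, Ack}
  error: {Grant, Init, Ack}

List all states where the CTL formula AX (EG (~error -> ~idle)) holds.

Sat(~error) = {Send, Err, Retry, Hold}
Sat(~idle) = {Send, Err, Grant, Init, Hold}
Sat(~error -> ~idle) = {Send, Err, Grant, Init, Hold, Ack}
EG (~error -> ~idle): greatest fixpoint, start Z0 = {Send, Err, Grant, Init, Hold, Ack}, keep only states in Sat with some successor in Z. Already a fixed point.
Sat(EG (~error -> ~idle)) = {Send, Err, Grant, Init, Hold, Ack}
Sat(AX (EG (~error -> ~idle))) = {s : every successor in {Send, Err, Grant, Init, Hold, Ack}} = {Err, Grant, Init, Retry, Hold, Ack}

{Err, Grant, Init, Retry, Hold, Ack}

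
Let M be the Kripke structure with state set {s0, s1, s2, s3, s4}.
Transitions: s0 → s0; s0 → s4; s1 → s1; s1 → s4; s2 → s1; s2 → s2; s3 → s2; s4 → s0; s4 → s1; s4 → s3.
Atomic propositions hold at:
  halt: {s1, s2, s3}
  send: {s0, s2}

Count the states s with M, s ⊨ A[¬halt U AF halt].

3

Sat(¬halt) = {s0, s4}
AF halt: least fixpoint, start Z0 = {s1, s2, s3}, add states with every successor in Z. Already a fixed point.
Sat(AF halt) = {s1, s2, s3}
A[¬halt U AF halt]: least fixpoint, start Z0 = Sat(AF halt) = {s1, s2, s3}, add states in Sat(¬halt) with every successor in Z. Already a fixed point.
Sat(A[¬halt U AF halt]) = {s1, s2, s3}
|Sat(A[¬halt U AF halt])| = |{s1, s2, s3}| = 3.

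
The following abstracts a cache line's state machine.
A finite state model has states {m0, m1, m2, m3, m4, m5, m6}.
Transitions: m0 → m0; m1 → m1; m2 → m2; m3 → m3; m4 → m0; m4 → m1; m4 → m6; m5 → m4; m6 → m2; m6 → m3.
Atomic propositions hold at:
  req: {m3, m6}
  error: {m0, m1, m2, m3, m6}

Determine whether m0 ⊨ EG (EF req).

EF req: least fixpoint, start Z0 = {m3, m6}, add states with some successor in Z. Z1 = {m3, m4, m6}; Z2 = {m3, m4, m5, m6}; fixed.
Sat(EF req) = {m3, m4, m5, m6}
EG (EF req): greatest fixpoint, start Z0 = {m3, m4, m5, m6}, keep only states in Sat with some successor in Z. Already a fixed point.
Sat(EG (EF req)) = {m3, m4, m5, m6}
m0 ∉ Sat(EG (EF req)) = {m3, m4, m5, m6}, so the formula does not hold at m0.

No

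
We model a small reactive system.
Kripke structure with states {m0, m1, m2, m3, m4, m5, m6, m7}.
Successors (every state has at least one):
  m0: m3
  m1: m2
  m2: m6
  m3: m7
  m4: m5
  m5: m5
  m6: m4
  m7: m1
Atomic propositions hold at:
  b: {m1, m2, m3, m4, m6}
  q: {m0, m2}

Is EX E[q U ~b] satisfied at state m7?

No

Sat(~b) = {m0, m5, m7}
E[q U ~b]: least fixpoint, start Z0 = Sat(~b) = {m0, m5, m7}, add states in Sat(q) with some successor in Z. Already a fixed point.
Sat(E[q U ~b]) = {m0, m5, m7}
Sat(EX E[q U ~b]) = {s : some successor in {m0, m5, m7}} = {m3, m4, m5}
m7 ∉ Sat(EX E[q U ~b]) = {m3, m4, m5}, so the formula does not hold at m7.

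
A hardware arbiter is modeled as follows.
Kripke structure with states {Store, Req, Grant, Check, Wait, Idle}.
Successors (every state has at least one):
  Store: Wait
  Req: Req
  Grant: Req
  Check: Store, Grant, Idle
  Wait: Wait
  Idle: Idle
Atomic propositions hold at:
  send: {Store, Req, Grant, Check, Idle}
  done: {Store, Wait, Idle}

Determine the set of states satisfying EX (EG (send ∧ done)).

Sat(send ∧ done) = {Store, Idle}
EG (send ∧ done): greatest fixpoint, start Z0 = {Store, Idle}, keep only states in Sat with some successor in Z. Z1 = {Idle}; fixed.
Sat(EG (send ∧ done)) = {Idle}
Sat(EX (EG (send ∧ done))) = {s : some successor in {Idle}} = {Check, Idle}

{Check, Idle}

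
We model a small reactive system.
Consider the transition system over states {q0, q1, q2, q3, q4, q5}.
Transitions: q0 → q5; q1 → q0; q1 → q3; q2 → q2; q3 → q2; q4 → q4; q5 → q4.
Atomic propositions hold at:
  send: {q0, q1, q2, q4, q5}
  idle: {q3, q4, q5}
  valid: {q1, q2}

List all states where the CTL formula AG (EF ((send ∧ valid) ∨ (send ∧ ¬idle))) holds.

Sat(send ∧ valid) = {q1, q2}
Sat(¬idle) = {q0, q1, q2}
Sat(send ∧ ¬idle) = {q0, q1, q2}
Sat((send ∧ valid) ∨ (send ∧ ¬idle)) = {q0, q1, q2}
EF ((send ∧ valid) ∨ (send ∧ ¬idle)): least fixpoint, start Z0 = {q0, q1, q2}, add states with some successor in Z. Z1 = {q0, q1, q2, q3}; fixed.
Sat(EF ((send ∧ valid) ∨ (send ∧ ¬idle))) = {q0, q1, q2, q3}
AG (EF ((send ∧ valid) ∨ (send ∧ ¬idle))): greatest fixpoint, start Z0 = {q0, q1, q2, q3}, keep only states in Sat with every successor in Z. Z1 = {q1, q2, q3}; Z2 = {q2, q3}; fixed.
Sat(AG (EF ((send ∧ valid) ∨ (send ∧ ¬idle)))) = {q2, q3}

{q2, q3}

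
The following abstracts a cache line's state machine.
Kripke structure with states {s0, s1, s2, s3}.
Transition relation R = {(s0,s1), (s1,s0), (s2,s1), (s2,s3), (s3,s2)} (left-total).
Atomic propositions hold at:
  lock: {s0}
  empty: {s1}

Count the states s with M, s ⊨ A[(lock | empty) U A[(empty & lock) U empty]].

2

Sat(lock | empty) = {s0, s1}
Sat(empty & lock) = ∅
A[(empty & lock) U empty]: least fixpoint, start Z0 = Sat(empty) = {s1}, add states in Sat(empty & lock) with every successor in Z. Already a fixed point.
Sat(A[(empty & lock) U empty]) = {s1}
A[(lock | empty) U A[(empty & lock) U empty]]: least fixpoint, start Z0 = Sat(A[(empty & lock) U empty]) = {s1}, add states in Sat(lock | empty) with every successor in Z. Z1 = {s0, s1}; fixed.
Sat(A[(lock | empty) U A[(empty & lock) U empty]]) = {s0, s1}
|Sat(A[(lock | empty) U A[(empty & lock) U empty]])| = |{s0, s1}| = 2.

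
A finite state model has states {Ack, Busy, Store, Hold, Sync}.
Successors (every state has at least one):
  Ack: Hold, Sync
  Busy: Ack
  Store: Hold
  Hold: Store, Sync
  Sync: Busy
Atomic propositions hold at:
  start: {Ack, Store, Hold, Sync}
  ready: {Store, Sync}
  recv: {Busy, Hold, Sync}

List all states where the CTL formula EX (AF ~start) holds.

{Ack, Hold, Sync}

Sat(~start) = {Busy}
AF ~start: least fixpoint, start Z0 = {Busy}, add states with every successor in Z. Z1 = {Busy, Sync}; fixed.
Sat(AF ~start) = {Busy, Sync}
Sat(EX (AF ~start)) = {s : some successor in {Busy, Sync}} = {Ack, Hold, Sync}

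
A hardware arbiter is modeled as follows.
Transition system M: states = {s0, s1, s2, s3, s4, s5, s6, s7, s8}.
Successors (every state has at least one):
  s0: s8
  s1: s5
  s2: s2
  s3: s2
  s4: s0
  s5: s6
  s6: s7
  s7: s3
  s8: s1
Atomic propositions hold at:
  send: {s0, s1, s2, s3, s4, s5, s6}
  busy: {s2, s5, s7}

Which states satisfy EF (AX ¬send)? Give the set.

{s0, s1, s4, s5, s6, s8}

Sat(¬send) = {s7, s8}
Sat(AX ¬send) = {s : every successor in {s7, s8}} = {s0, s6}
EF (AX ¬send): least fixpoint, start Z0 = {s0, s6}, add states with some successor in Z. Z1 = {s0, s4, s5, s6}; Z2 = {s0, s1, s4, s5, s6}; Z3 = {s0, s1, s4, s5, s6, s8}; fixed.
Sat(EF (AX ¬send)) = {s0, s1, s4, s5, s6, s8}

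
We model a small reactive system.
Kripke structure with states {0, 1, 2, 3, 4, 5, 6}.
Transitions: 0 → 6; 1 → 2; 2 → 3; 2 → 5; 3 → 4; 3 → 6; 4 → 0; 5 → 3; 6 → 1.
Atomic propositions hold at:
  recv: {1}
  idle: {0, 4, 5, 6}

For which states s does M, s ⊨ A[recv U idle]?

{0, 4, 5, 6}

A[recv U idle]: least fixpoint, start Z0 = Sat(idle) = {0, 4, 5, 6}, add states in Sat(recv) with every successor in Z. Already a fixed point.
Sat(A[recv U idle]) = {0, 4, 5, 6}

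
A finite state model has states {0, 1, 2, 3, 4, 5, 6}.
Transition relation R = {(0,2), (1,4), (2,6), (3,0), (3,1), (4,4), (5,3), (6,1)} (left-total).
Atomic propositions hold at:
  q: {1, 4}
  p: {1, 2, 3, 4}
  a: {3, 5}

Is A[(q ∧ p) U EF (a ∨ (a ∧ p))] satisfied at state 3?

Sat(q ∧ p) = {1, 4}
Sat(a ∧ p) = {3}
Sat(a ∨ (a ∧ p)) = {3, 5}
EF (a ∨ (a ∧ p)): least fixpoint, start Z0 = {3, 5}, add states with some successor in Z. Already a fixed point.
Sat(EF (a ∨ (a ∧ p))) = {3, 5}
A[(q ∧ p) U EF (a ∨ (a ∧ p))]: least fixpoint, start Z0 = Sat(EF (a ∨ (a ∧ p))) = {3, 5}, add states in Sat(q ∧ p) with every successor in Z. Already a fixed point.
Sat(A[(q ∧ p) U EF (a ∨ (a ∧ p))]) = {3, 5}
3 ∈ Sat(A[(q ∧ p) U EF (a ∨ (a ∧ p))]) = {3, 5}, so the formula holds at 3.

Yes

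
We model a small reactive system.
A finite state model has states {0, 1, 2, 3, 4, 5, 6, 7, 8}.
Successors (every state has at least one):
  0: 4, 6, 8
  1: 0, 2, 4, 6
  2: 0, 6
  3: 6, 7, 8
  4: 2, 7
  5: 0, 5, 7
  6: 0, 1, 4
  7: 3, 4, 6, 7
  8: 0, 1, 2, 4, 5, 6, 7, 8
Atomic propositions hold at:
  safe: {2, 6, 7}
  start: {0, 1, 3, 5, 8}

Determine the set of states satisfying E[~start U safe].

Sat(~start) = {2, 4, 6, 7}
E[~start U safe]: least fixpoint, start Z0 = Sat(safe) = {2, 6, 7}, add states in Sat(~start) with some successor in Z. Z1 = {2, 4, 6, 7}; fixed.
Sat(E[~start U safe]) = {2, 4, 6, 7}

{2, 4, 6, 7}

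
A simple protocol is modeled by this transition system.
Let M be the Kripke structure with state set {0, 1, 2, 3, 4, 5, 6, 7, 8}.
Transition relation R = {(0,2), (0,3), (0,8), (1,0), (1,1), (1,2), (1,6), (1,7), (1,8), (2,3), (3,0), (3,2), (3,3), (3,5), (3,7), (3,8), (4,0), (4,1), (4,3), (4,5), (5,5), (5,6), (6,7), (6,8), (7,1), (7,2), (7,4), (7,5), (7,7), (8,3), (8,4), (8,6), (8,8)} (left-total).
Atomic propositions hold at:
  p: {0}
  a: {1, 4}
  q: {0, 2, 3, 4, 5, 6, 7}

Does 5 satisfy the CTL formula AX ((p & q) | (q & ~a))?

Yes

Sat(p & q) = {0}
Sat(~a) = {0, 2, 3, 5, 6, 7, 8}
Sat(q & ~a) = {0, 2, 3, 5, 6, 7}
Sat((p & q) | (q & ~a)) = {0, 2, 3, 5, 6, 7}
Sat(AX ((p & q) | (q & ~a))) = {s : every successor in {0, 2, 3, 5, 6, 7}} = {2, 5}
5 ∈ Sat(AX ((p & q) | (q & ~a))) = {2, 5}, so the formula holds at 5.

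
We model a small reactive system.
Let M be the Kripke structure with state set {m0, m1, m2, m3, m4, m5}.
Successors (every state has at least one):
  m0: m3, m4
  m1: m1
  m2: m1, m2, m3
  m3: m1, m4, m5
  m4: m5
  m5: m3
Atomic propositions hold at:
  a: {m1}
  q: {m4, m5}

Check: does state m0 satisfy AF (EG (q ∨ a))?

No

Sat(q ∨ a) = {m1, m4, m5}
EG (q ∨ a): greatest fixpoint, start Z0 = {m1, m4, m5}, keep only states in Sat with some successor in Z. Z1 = {m1, m4}; Z2 = {m1}; fixed.
Sat(EG (q ∨ a)) = {m1}
AF (EG (q ∨ a)): least fixpoint, start Z0 = {m1}, add states with every successor in Z. Already a fixed point.
Sat(AF (EG (q ∨ a))) = {m1}
m0 ∉ Sat(AF (EG (q ∨ a))) = {m1}, so the formula does not hold at m0.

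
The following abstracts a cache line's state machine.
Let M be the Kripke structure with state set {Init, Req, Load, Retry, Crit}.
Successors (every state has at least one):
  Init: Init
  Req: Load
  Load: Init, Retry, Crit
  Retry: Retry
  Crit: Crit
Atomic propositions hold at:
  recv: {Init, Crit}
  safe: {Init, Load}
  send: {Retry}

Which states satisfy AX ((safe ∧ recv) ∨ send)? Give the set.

{Init, Retry}

Sat(safe ∧ recv) = {Init}
Sat((safe ∧ recv) ∨ send) = {Init, Retry}
Sat(AX ((safe ∧ recv) ∨ send)) = {s : every successor in {Init, Retry}} = {Init, Retry}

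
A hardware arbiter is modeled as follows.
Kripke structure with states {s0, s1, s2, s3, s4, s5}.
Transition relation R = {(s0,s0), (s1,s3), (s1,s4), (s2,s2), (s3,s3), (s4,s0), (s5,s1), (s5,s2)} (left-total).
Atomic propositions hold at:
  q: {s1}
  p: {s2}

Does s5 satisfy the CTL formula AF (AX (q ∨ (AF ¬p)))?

Sat(¬p) = {s0, s1, s3, s4, s5}
AF ¬p: least fixpoint, start Z0 = {s0, s1, s3, s4, s5}, add states with every successor in Z. Already a fixed point.
Sat(AF ¬p) = {s0, s1, s3, s4, s5}
Sat(q ∨ (AF ¬p)) = {s0, s1, s3, s4, s5}
Sat(AX (q ∨ (AF ¬p))) = {s : every successor in {s0, s1, s3, s4, s5}} = {s0, s1, s3, s4}
AF (AX (q ∨ (AF ¬p))): least fixpoint, start Z0 = {s0, s1, s3, s4}, add states with every successor in Z. Already a fixed point.
Sat(AF (AX (q ∨ (AF ¬p)))) = {s0, s1, s3, s4}
s5 ∉ Sat(AF (AX (q ∨ (AF ¬p)))) = {s0, s1, s3, s4}, so the formula does not hold at s5.

No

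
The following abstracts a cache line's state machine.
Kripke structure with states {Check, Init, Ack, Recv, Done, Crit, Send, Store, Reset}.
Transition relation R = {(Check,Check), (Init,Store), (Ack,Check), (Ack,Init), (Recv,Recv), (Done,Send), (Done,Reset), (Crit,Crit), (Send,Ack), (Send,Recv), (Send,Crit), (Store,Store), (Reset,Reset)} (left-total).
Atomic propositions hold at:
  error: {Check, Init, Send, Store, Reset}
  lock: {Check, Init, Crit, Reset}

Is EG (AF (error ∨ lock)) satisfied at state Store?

Yes

Sat(error ∨ lock) = {Check, Init, Crit, Send, Store, Reset}
AF (error ∨ lock): least fixpoint, start Z0 = {Check, Init, Crit, Send, Store, Reset}, add states with every successor in Z. Z1 = {Check, Init, Ack, Done, Crit, Send, Store, Reset}; fixed.
Sat(AF (error ∨ lock)) = {Check, Init, Ack, Done, Crit, Send, Store, Reset}
EG (AF (error ∨ lock)): greatest fixpoint, start Z0 = {Check, Init, Ack, Done, Crit, Send, Store, Reset}, keep only states in Sat with some successor in Z. Already a fixed point.
Sat(EG (AF (error ∨ lock))) = {Check, Init, Ack, Done, Crit, Send, Store, Reset}
Store ∈ Sat(EG (AF (error ∨ lock))) = {Check, Init, Ack, Done, Crit, Send, Store, Reset}, so the formula holds at Store.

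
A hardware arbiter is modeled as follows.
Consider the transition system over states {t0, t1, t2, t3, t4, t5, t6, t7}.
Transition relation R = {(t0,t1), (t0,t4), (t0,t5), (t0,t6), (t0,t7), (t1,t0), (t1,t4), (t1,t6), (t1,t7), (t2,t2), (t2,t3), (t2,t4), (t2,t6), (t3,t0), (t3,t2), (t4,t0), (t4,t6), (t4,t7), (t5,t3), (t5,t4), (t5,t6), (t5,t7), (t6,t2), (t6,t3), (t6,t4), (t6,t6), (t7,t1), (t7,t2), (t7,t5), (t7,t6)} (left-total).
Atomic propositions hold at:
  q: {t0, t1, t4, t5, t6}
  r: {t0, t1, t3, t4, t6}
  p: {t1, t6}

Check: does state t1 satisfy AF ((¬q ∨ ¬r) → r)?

Yes

Sat(¬q) = {t2, t3, t7}
Sat(¬r) = {t2, t5, t7}
Sat(¬q ∨ ¬r) = {t2, t3, t5, t7}
Sat((¬q ∨ ¬r) → r) = {t0, t1, t3, t4, t6}
AF ((¬q ∨ ¬r) → r): least fixpoint, start Z0 = {t0, t1, t3, t4, t6}, add states with every successor in Z. Already a fixed point.
Sat(AF ((¬q ∨ ¬r) → r)) = {t0, t1, t3, t4, t6}
t1 ∈ Sat(AF ((¬q ∨ ¬r) → r)) = {t0, t1, t3, t4, t6}, so the formula holds at t1.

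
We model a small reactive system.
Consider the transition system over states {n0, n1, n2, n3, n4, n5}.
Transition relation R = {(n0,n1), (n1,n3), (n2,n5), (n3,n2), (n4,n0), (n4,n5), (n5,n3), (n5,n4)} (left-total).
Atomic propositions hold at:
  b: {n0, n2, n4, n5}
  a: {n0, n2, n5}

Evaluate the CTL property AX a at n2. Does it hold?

Yes

Sat(AX a) = {s : every successor in {n0, n2, n5}} = {n2, n3, n4}
n2 ∈ Sat(AX a) = {n2, n3, n4}, so the formula holds at n2.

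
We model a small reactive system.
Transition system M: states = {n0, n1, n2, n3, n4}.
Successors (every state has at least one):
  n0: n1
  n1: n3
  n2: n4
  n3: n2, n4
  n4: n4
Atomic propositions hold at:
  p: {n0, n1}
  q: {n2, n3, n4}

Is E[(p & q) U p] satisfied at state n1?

Yes

Sat(p & q) = ∅
E[(p & q) U p]: least fixpoint, start Z0 = Sat(p) = {n0, n1}, add states in Sat(p & q) with some successor in Z. Already a fixed point.
Sat(E[(p & q) U p]) = {n0, n1}
n1 ∈ Sat(E[(p & q) U p]) = {n0, n1}, so the formula holds at n1.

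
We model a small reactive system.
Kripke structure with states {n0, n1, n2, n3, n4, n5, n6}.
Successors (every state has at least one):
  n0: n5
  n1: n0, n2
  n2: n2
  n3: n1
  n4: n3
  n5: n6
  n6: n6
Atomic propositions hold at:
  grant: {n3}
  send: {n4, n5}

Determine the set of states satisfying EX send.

Sat(EX send) = {s : some successor in {n4, n5}} = {n0}

{n0}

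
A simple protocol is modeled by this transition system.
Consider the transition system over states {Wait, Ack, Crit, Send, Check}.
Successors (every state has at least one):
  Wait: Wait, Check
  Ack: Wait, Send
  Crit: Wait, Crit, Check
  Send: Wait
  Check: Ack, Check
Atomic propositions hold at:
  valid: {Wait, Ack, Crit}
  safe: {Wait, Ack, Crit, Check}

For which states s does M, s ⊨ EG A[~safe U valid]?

{Wait, Ack, Crit, Send}

Sat(~safe) = {Send}
A[~safe U valid]: least fixpoint, start Z0 = Sat(valid) = {Wait, Ack, Crit}, add states in Sat(~safe) with every successor in Z. Z1 = {Wait, Ack, Crit, Send}; fixed.
Sat(A[~safe U valid]) = {Wait, Ack, Crit, Send}
EG A[~safe U valid]: greatest fixpoint, start Z0 = {Wait, Ack, Crit, Send}, keep only states in Sat with some successor in Z. Already a fixed point.
Sat(EG A[~safe U valid]) = {Wait, Ack, Crit, Send}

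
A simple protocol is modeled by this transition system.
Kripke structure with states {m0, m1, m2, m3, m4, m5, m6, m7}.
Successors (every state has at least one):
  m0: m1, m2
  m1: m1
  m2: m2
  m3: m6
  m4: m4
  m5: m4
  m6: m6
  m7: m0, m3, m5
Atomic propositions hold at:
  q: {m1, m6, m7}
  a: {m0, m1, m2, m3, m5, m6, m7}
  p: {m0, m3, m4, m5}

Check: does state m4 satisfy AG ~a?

Sat(~a) = {m4}
AG ~a: greatest fixpoint, start Z0 = {m4}, keep only states in Sat with every successor in Z. Already a fixed point.
Sat(AG ~a) = {m4}
m4 ∈ Sat(AG ~a) = {m4}, so the formula holds at m4.

Yes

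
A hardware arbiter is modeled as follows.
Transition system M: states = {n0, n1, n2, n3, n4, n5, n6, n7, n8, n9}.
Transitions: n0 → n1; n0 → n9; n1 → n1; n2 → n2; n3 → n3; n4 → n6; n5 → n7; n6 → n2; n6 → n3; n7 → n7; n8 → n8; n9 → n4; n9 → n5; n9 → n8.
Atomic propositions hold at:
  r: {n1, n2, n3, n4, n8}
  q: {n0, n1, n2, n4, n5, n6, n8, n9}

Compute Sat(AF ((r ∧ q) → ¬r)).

Sat(r ∧ q) = {n1, n2, n4, n8}
Sat(¬r) = {n0, n5, n6, n7, n9}
Sat((r ∧ q) → ¬r) = {n0, n3, n5, n6, n7, n9}
AF ((r ∧ q) → ¬r): least fixpoint, start Z0 = {n0, n3, n5, n6, n7, n9}, add states with every successor in Z. Z1 = {n0, n3, n4, n5, n6, n7, n9}; fixed.
Sat(AF ((r ∧ q) → ¬r)) = {n0, n3, n4, n5, n6, n7, n9}

{n0, n3, n4, n5, n6, n7, n9}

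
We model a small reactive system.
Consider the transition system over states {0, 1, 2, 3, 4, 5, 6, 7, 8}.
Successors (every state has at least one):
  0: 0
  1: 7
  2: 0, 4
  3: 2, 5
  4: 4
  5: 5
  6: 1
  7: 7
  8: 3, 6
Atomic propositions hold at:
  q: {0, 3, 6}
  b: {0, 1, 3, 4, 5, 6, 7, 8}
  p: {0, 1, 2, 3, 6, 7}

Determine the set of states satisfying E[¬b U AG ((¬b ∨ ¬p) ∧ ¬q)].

Sat(¬b) = {2}
Sat(¬p) = {4, 5, 8}
Sat(¬b ∨ ¬p) = {2, 4, 5, 8}
Sat(¬q) = {1, 2, 4, 5, 7, 8}
Sat((¬b ∨ ¬p) ∧ ¬q) = {2, 4, 5, 8}
AG ((¬b ∨ ¬p) ∧ ¬q): greatest fixpoint, start Z0 = {2, 4, 5, 8}, keep only states in Sat with every successor in Z. Z1 = {4, 5}; fixed.
Sat(AG ((¬b ∨ ¬p) ∧ ¬q)) = {4, 5}
E[¬b U AG ((¬b ∨ ¬p) ∧ ¬q)]: least fixpoint, start Z0 = Sat(AG ((¬b ∨ ¬p) ∧ ¬q)) = {4, 5}, add states in Sat(¬b) with some successor in Z. Z1 = {2, 4, 5}; fixed.
Sat(E[¬b U AG ((¬b ∨ ¬p) ∧ ¬q)]) = {2, 4, 5}

{2, 4, 5}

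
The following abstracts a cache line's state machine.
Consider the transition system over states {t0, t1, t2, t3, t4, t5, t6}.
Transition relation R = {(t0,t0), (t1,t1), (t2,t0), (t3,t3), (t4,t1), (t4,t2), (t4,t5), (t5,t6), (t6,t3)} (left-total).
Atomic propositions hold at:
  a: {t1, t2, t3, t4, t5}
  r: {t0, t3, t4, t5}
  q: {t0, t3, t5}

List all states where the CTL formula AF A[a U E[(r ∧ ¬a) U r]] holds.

{t0, t2, t3, t4, t5, t6}

Sat(¬a) = {t0, t6}
Sat(r ∧ ¬a) = {t0}
E[(r ∧ ¬a) U r]: least fixpoint, start Z0 = Sat(r) = {t0, t3, t4, t5}, add states in Sat(r ∧ ¬a) with some successor in Z. Already a fixed point.
Sat(E[(r ∧ ¬a) U r]) = {t0, t3, t4, t5}
A[a U E[(r ∧ ¬a) U r]]: least fixpoint, start Z0 = Sat(E[(r ∧ ¬a) U r]) = {t0, t3, t4, t5}, add states in Sat(a) with every successor in Z. Z1 = {t0, t2, t3, t4, t5}; fixed.
Sat(A[a U E[(r ∧ ¬a) U r]]) = {t0, t2, t3, t4, t5}
AF A[a U E[(r ∧ ¬a) U r]]: least fixpoint, start Z0 = {t0, t2, t3, t4, t5}, add states with every successor in Z. Z1 = {t0, t2, t3, t4, t5, t6}; fixed.
Sat(AF A[a U E[(r ∧ ¬a) U r]]) = {t0, t2, t3, t4, t5, t6}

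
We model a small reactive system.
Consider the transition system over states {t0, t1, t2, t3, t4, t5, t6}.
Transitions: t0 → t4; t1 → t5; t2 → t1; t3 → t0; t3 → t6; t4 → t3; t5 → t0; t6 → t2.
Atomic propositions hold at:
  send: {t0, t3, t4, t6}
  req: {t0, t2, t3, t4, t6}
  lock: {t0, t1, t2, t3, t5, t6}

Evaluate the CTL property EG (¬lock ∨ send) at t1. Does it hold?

Sat(¬lock) = {t4}
Sat(¬lock ∨ send) = {t0, t3, t4, t6}
EG (¬lock ∨ send): greatest fixpoint, start Z0 = {t0, t3, t4, t6}, keep only states in Sat with some successor in Z. Z1 = {t0, t3, t4}; fixed.
Sat(EG (¬lock ∨ send)) = {t0, t3, t4}
t1 ∉ Sat(EG (¬lock ∨ send)) = {t0, t3, t4}, so the formula does not hold at t1.

No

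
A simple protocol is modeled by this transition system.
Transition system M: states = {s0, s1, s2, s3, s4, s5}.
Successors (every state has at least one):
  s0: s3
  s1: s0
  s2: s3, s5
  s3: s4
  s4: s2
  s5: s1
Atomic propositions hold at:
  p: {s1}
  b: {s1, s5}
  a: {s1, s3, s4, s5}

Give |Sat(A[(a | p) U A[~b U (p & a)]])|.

2

Sat(a | p) = {s1, s3, s4, s5}
Sat(~b) = {s0, s2, s3, s4}
Sat(p & a) = {s1}
A[~b U (p & a)]: least fixpoint, start Z0 = Sat((p & a)) = {s1}, add states in Sat(~b) with every successor in Z. Already a fixed point.
Sat(A[~b U (p & a)]) = {s1}
A[(a | p) U A[~b U (p & a)]]: least fixpoint, start Z0 = Sat(A[~b U (p & a)]) = {s1}, add states in Sat(a | p) with every successor in Z. Z1 = {s1, s5}; fixed.
Sat(A[(a | p) U A[~b U (p & a)]]) = {s1, s5}
|Sat(A[(a | p) U A[~b U (p & a)]])| = |{s1, s5}| = 2.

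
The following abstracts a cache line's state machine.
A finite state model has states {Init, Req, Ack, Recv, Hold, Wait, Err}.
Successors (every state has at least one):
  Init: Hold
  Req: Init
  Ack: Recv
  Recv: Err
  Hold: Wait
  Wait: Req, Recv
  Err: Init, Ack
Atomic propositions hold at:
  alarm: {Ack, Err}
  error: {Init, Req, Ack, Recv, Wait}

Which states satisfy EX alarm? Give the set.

{Recv, Err}

Sat(EX alarm) = {s : some successor in {Ack, Err}} = {Recv, Err}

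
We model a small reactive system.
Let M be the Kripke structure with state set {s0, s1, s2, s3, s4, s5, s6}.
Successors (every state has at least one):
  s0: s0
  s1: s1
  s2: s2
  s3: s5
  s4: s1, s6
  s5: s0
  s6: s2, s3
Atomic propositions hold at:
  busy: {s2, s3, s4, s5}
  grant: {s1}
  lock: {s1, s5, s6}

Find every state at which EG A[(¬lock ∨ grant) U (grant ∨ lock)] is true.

{s1, s4}

Sat(¬lock) = {s0, s2, s3, s4}
Sat(¬lock ∨ grant) = {s0, s1, s2, s3, s4}
Sat(grant ∨ lock) = {s1, s5, s6}
A[(¬lock ∨ grant) U (grant ∨ lock)]: least fixpoint, start Z0 = Sat((grant ∨ lock)) = {s1, s5, s6}, add states in Sat(¬lock ∨ grant) with every successor in Z. Z1 = {s1, s3, s4, s5, s6}; fixed.
Sat(A[(¬lock ∨ grant) U (grant ∨ lock)]) = {s1, s3, s4, s5, s6}
EG A[(¬lock ∨ grant) U (grant ∨ lock)]: greatest fixpoint, start Z0 = {s1, s3, s4, s5, s6}, keep only states in Sat with some successor in Z. Z1 = {s1, s3, s4, s6}; Z2 = {s1, s4, s6}; Z3 = {s1, s4}; fixed.
Sat(EG A[(¬lock ∨ grant) U (grant ∨ lock)]) = {s1, s4}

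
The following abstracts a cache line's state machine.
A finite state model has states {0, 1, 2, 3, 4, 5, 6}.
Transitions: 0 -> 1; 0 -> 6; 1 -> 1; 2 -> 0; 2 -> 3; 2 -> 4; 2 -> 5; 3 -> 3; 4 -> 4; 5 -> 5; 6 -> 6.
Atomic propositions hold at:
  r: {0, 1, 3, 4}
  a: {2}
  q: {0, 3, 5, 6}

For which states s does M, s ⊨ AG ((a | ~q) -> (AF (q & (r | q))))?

Sat(~q) = {1, 2, 4}
Sat(a | ~q) = {1, 2, 4}
Sat(r | q) = {0, 1, 3, 4, 5, 6}
Sat(q & (r | q)) = {0, 3, 5, 6}
AF (q & (r | q)): least fixpoint, start Z0 = {0, 3, 5, 6}, add states with every successor in Z. Already a fixed point.
Sat(AF (q & (r | q))) = {0, 3, 5, 6}
Sat((a | ~q) -> (AF (q & (r | q)))) = {0, 3, 5, 6}
AG ((a | ~q) -> (AF (q & (r | q)))): greatest fixpoint, start Z0 = {0, 3, 5, 6}, keep only states in Sat with every successor in Z. Z1 = {3, 5, 6}; fixed.
Sat(AG ((a | ~q) -> (AF (q & (r | q))))) = {3, 5, 6}

{3, 5, 6}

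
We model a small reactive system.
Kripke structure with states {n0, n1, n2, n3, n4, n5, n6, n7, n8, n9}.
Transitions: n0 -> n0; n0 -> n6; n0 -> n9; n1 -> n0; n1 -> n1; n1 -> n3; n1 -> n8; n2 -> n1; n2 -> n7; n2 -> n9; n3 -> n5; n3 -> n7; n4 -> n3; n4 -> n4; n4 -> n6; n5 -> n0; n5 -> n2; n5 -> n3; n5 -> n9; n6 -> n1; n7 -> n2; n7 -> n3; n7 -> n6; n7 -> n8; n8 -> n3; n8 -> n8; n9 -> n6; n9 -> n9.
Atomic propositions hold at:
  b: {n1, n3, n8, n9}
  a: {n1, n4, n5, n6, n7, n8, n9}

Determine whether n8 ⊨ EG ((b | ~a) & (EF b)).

Yes

Sat(~a) = {n0, n2, n3}
Sat(b | ~a) = {n0, n1, n2, n3, n8, n9}
EF b: least fixpoint, start Z0 = {n1, n3, n8, n9}, add states with some successor in Z. Z1 = {n0, n1, n2, n3, n4, n5, n6, n7, n8, n9}; fixed.
Sat(EF b) = {n0, n1, n2, n3, n4, n5, n6, n7, n8, n9}
Sat((b | ~a) & (EF b)) = {n0, n1, n2, n3, n8, n9}
EG ((b | ~a) & (EF b)): greatest fixpoint, start Z0 = {n0, n1, n2, n3, n8, n9}, keep only states in Sat with some successor in Z. Z1 = {n0, n1, n2, n8, n9}; fixed.
Sat(EG ((b | ~a) & (EF b))) = {n0, n1, n2, n8, n9}
n8 ∈ Sat(EG ((b | ~a) & (EF b))) = {n0, n1, n2, n8, n9}, so the formula holds at n8.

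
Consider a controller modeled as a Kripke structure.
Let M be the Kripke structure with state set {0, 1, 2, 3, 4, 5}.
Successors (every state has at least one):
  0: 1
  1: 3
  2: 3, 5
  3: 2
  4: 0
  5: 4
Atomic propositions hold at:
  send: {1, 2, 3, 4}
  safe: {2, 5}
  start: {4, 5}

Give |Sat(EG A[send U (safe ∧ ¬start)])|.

3

Sat(¬start) = {0, 1, 2, 3}
Sat(safe ∧ ¬start) = {2}
A[send U (safe ∧ ¬start)]: least fixpoint, start Z0 = Sat((safe ∧ ¬start)) = {2}, add states in Sat(send) with every successor in Z. Z1 = {2, 3}; Z2 = {1, 2, 3}; fixed.
Sat(A[send U (safe ∧ ¬start)]) = {1, 2, 3}
EG A[send U (safe ∧ ¬start)]: greatest fixpoint, start Z0 = {1, 2, 3}, keep only states in Sat with some successor in Z. Already a fixed point.
Sat(EG A[send U (safe ∧ ¬start)]) = {1, 2, 3}
|Sat(EG A[send U (safe ∧ ¬start)])| = |{1, 2, 3}| = 3.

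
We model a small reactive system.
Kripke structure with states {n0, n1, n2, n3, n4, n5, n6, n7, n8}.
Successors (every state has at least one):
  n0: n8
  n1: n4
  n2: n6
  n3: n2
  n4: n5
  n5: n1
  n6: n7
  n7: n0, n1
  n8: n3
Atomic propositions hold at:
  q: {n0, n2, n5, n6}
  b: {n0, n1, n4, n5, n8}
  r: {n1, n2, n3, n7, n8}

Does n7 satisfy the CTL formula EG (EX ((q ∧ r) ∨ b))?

Sat(q ∧ r) = {n2}
Sat((q ∧ r) ∨ b) = {n0, n1, n2, n4, n5, n8}
Sat(EX ((q ∧ r) ∨ b)) = {s : some successor in {n0, n1, n2, n4, n5, n8}} = {n0, n1, n3, n4, n5, n7}
EG (EX ((q ∧ r) ∨ b)): greatest fixpoint, start Z0 = {n0, n1, n3, n4, n5, n7}, keep only states in Sat with some successor in Z. Z1 = {n1, n4, n5, n7}; fixed.
Sat(EG (EX ((q ∧ r) ∨ b))) = {n1, n4, n5, n7}
n7 ∈ Sat(EG (EX ((q ∧ r) ∨ b))) = {n1, n4, n5, n7}, so the formula holds at n7.

Yes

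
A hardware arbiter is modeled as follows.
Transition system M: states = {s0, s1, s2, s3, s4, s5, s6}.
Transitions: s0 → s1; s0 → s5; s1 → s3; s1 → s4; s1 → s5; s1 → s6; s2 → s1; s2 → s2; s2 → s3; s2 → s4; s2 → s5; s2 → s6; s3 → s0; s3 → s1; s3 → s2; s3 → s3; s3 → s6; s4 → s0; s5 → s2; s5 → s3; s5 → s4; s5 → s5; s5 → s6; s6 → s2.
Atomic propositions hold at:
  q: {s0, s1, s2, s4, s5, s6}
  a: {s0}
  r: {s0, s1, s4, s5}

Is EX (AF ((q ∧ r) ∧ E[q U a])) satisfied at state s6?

Sat(q ∧ r) = {s0, s1, s4, s5}
E[q U a]: least fixpoint, start Z0 = Sat(a) = {s0}, add states in Sat(q) with some successor in Z. Z1 = {s0, s4}; Z2 = {s0, s1, s2, s4, s5}; Z3 = {s0, s1, s2, s4, s5, s6}; fixed.
Sat(E[q U a]) = {s0, s1, s2, s4, s5, s6}
Sat((q ∧ r) ∧ E[q U a]) = {s0, s1, s4, s5}
AF ((q ∧ r) ∧ E[q U a]): least fixpoint, start Z0 = {s0, s1, s4, s5}, add states with every successor in Z. Already a fixed point.
Sat(AF ((q ∧ r) ∧ E[q U a])) = {s0, s1, s4, s5}
Sat(EX (AF ((q ∧ r) ∧ E[q U a]))) = {s : some successor in {s0, s1, s4, s5}} = {s0, s1, s2, s3, s4, s5}
s6 ∉ Sat(EX (AF ((q ∧ r) ∧ E[q U a]))) = {s0, s1, s2, s3, s4, s5}, so the formula does not hold at s6.

No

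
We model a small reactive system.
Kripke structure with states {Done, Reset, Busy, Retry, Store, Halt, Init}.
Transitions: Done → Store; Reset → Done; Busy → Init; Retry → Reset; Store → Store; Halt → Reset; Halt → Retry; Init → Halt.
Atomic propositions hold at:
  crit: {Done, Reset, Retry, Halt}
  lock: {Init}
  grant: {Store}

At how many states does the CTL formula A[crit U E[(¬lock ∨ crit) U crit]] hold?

4

Sat(¬lock) = {Done, Reset, Busy, Retry, Store, Halt}
Sat(¬lock ∨ crit) = {Done, Reset, Busy, Retry, Store, Halt}
E[(¬lock ∨ crit) U crit]: least fixpoint, start Z0 = Sat(crit) = {Done, Reset, Retry, Halt}, add states in Sat(¬lock ∨ crit) with some successor in Z. Already a fixed point.
Sat(E[(¬lock ∨ crit) U crit]) = {Done, Reset, Retry, Halt}
A[crit U E[(¬lock ∨ crit) U crit]]: least fixpoint, start Z0 = Sat(E[(¬lock ∨ crit) U crit]) = {Done, Reset, Retry, Halt}, add states in Sat(crit) with every successor in Z. Already a fixed point.
Sat(A[crit U E[(¬lock ∨ crit) U crit]]) = {Done, Reset, Retry, Halt}
|Sat(A[crit U E[(¬lock ∨ crit) U crit]])| = |{Done, Reset, Retry, Halt}| = 4.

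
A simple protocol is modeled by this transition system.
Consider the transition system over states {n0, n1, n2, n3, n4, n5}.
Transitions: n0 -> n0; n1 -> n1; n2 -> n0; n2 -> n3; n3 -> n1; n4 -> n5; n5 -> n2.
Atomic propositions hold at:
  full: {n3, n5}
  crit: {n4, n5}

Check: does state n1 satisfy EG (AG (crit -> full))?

Sat(crit -> full) = {n0, n1, n2, n3, n5}
AG (crit -> full): greatest fixpoint, start Z0 = {n0, n1, n2, n3, n5}, keep only states in Sat with every successor in Z. Already a fixed point.
Sat(AG (crit -> full)) = {n0, n1, n2, n3, n5}
EG (AG (crit -> full)): greatest fixpoint, start Z0 = {n0, n1, n2, n3, n5}, keep only states in Sat with some successor in Z. Already a fixed point.
Sat(EG (AG (crit -> full))) = {n0, n1, n2, n3, n5}
n1 ∈ Sat(EG (AG (crit -> full))) = {n0, n1, n2, n3, n5}, so the formula holds at n1.

Yes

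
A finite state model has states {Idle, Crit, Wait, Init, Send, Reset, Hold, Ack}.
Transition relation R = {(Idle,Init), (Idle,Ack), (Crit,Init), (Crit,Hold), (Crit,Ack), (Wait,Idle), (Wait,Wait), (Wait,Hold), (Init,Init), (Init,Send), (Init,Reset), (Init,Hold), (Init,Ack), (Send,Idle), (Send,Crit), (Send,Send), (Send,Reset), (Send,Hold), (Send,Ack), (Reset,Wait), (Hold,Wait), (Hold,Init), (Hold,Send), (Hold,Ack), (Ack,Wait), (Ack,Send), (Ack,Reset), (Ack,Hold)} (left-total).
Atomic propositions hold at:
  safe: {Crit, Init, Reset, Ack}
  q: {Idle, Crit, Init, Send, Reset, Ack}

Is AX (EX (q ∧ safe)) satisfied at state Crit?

Sat(q ∧ safe) = {Crit, Init, Reset, Ack}
Sat(EX (q ∧ safe)) = {s : some successor in {Crit, Init, Reset, Ack}} = {Idle, Crit, Init, Send, Hold, Ack}
Sat(AX (EX (q ∧ safe))) = {s : every successor in {Idle, Crit, Init, Send, Hold, Ack}} = {Idle, Crit}
Crit ∈ Sat(AX (EX (q ∧ safe))) = {Idle, Crit}, so the formula holds at Crit.

Yes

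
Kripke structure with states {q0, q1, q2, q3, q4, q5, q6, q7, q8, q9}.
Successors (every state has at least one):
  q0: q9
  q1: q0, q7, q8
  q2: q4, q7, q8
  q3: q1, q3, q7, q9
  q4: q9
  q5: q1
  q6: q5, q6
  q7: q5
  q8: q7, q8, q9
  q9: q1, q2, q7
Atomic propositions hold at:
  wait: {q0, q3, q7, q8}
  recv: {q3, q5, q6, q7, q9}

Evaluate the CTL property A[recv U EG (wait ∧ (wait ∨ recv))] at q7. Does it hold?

Sat(wait ∨ recv) = {q0, q3, q5, q6, q7, q8, q9}
Sat(wait ∧ (wait ∨ recv)) = {q0, q3, q7, q8}
EG (wait ∧ (wait ∨ recv)): greatest fixpoint, start Z0 = {q0, q3, q7, q8}, keep only states in Sat with some successor in Z. Z1 = {q3, q8}; fixed.
Sat(EG (wait ∧ (wait ∨ recv))) = {q3, q8}
A[recv U EG (wait ∧ (wait ∨ recv))]: least fixpoint, start Z0 = Sat(EG (wait ∧ (wait ∨ recv))) = {q3, q8}, add states in Sat(recv) with every successor in Z. Already a fixed point.
Sat(A[recv U EG (wait ∧ (wait ∨ recv))]) = {q3, q8}
q7 ∉ Sat(A[recv U EG (wait ∧ (wait ∨ recv))]) = {q3, q8}, so the formula does not hold at q7.

No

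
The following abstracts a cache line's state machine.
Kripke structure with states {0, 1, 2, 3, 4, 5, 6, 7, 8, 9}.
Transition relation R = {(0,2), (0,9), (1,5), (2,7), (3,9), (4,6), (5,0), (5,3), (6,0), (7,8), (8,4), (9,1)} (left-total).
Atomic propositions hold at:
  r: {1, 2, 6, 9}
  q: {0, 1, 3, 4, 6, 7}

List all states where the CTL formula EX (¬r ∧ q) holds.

{2, 5, 6, 8}

Sat(¬r) = {0, 3, 4, 5, 7, 8}
Sat(¬r ∧ q) = {0, 3, 4, 7}
Sat(EX (¬r ∧ q)) = {s : some successor in {0, 3, 4, 7}} = {2, 5, 6, 8}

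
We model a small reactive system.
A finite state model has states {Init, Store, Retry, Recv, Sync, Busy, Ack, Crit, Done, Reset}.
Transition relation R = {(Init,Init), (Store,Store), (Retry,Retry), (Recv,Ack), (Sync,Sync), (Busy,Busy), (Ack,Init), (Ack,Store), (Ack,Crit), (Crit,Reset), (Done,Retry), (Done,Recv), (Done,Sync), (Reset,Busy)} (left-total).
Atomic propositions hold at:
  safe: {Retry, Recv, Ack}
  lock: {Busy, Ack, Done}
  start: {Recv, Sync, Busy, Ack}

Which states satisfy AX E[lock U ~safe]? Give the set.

Sat(~safe) = {Init, Store, Sync, Busy, Crit, Done, Reset}
E[lock U ~safe]: least fixpoint, start Z0 = Sat(~safe) = {Init, Store, Sync, Busy, Crit, Done, Reset}, add states in Sat(lock) with some successor in Z. Z1 = {Init, Store, Sync, Busy, Ack, Crit, Done, Reset}; fixed.
Sat(E[lock U ~safe]) = {Init, Store, Sync, Busy, Ack, Crit, Done, Reset}
Sat(AX E[lock U ~safe]) = {s : every successor in {Init, Store, Sync, Busy, Ack, Crit, Done, Reset}} = {Init, Store, Recv, Sync, Busy, Ack, Crit, Reset}

{Init, Store, Recv, Sync, Busy, Ack, Crit, Reset}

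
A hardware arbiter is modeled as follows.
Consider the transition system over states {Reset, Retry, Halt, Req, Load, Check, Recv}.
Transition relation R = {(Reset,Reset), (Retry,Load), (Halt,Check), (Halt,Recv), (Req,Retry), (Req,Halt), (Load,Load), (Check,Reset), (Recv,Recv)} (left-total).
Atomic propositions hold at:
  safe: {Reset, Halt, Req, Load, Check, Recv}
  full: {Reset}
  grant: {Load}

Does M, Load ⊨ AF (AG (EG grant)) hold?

Yes

EG grant: greatest fixpoint, start Z0 = {Load}, keep only states in Sat with some successor in Z. Already a fixed point.
Sat(EG grant) = {Load}
AG (EG grant): greatest fixpoint, start Z0 = {Load}, keep only states in Sat with every successor in Z. Already a fixed point.
Sat(AG (EG grant)) = {Load}
AF (AG (EG grant)): least fixpoint, start Z0 = {Load}, add states with every successor in Z. Z1 = {Retry, Load}; fixed.
Sat(AF (AG (EG grant))) = {Retry, Load}
Load ∈ Sat(AF (AG (EG grant))) = {Retry, Load}, so the formula holds at Load.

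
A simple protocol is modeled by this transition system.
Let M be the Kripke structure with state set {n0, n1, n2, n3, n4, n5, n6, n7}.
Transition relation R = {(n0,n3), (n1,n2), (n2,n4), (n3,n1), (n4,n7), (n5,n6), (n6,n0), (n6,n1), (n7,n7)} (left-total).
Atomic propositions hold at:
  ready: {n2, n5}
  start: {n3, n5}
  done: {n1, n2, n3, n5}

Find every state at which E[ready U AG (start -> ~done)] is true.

{n1, n2, n4, n7}

Sat(~done) = {n0, n4, n6, n7}
Sat(start -> ~done) = {n0, n1, n2, n4, n6, n7}
AG (start -> ~done): greatest fixpoint, start Z0 = {n0, n1, n2, n4, n6, n7}, keep only states in Sat with every successor in Z. Z1 = {n1, n2, n4, n6, n7}; Z2 = {n1, n2, n4, n7}; fixed.
Sat(AG (start -> ~done)) = {n1, n2, n4, n7}
E[ready U AG (start -> ~done)]: least fixpoint, start Z0 = Sat(AG (start -> ~done)) = {n1, n2, n4, n7}, add states in Sat(ready) with some successor in Z. Already a fixed point.
Sat(E[ready U AG (start -> ~done)]) = {n1, n2, n4, n7}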